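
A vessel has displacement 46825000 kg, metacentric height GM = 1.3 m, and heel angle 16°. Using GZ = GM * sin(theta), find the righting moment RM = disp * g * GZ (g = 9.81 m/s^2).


Formula: GZ = GM * sin(theta); RM = disp * g * GZ
Step 1 — GZ = 1.3 * sin(16°) = 1.3 * 0.275637 = 0.358328 m
Step 2 — RM = 46825000 * 9.81 * 0.358328 ≈ 164600000 N·m (5 s.f.)

164600000 N·m


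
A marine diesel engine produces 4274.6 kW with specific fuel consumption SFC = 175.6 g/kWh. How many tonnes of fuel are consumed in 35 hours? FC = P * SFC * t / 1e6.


Formula: FC (tonnes) = P * SFC * t / 1,000,000
Step 1 — P * SFC * t = 4274.6 * 175.6 * 35 = 26271691.6 g
Step 2 — FC (tonnes) = 26271691.6 / 1,000,000 ≈ 26.272 tonnes (5 s.f.)

26.272 tonnes


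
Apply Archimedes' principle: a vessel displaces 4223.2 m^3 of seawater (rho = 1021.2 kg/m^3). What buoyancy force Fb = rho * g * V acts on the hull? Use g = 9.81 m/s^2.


Formula: Fb = rho * g * V
Substituting: Fb = 1021.2 * 9.81 * 4223.2
Intermediate: 1021.2 * 9.81 = 10017.972
Result: Fb = 10017.972 * 4223.2 ≈ 42308000 N (5 s.f.)

42308000 N


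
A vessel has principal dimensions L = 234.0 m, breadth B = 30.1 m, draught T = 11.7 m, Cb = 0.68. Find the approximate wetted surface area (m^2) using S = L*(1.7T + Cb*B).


Formula: S = 1.7*L*T + V/T with V = Cb*L*B*T, i.e. S = L * (1.7*T + Cb*B)
Step 1 — 1.7*T = 1.7 * 11.7 = 19.89 m
Step 2 — Cb*B = 0.68 * 30.1 = 20.468 m
Step 3 — 1.7*T + Cb*B = 19.89 + 20.468 = 40.358 m
Step 4 — S = 234.0 * 40.358 ≈ 9443.8 m^2 (5 s.f.)

9443.8 m^2


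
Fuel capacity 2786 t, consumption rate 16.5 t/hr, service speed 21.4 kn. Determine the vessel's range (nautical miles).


Formula: endurance = fuel / rate; range = endurance * speed
Step 1 — endurance = 2786 / 16.5 = 168.8485 hours
Step 2 — range = 168.8485 * 21.4 ≈ 3613.4 nautical miles (5 s.f.)

3613.4 NM


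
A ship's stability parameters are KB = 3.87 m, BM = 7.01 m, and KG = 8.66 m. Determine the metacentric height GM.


Formula: GM = KB + BM - KG
Step 1 — KM = KB + BM = 3.87 + 7.01 = 10.88 m
Step 2 — GM = KM - KG = 10.88 - 8.66 = 2.22 m

2.22 m


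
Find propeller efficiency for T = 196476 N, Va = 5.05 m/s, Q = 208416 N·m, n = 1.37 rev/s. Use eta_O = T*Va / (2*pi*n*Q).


Formula: eta = T * Va / (2 * pi * n * Q)
Step 1 — numerator = T * Va = 196476 * 5.05 = 992203.8
Step 2 — 2 * pi * n = 2 * pi * 1.37 = 8.607964
Step 3 — denominator = 8.607964 * 208416 = 1794037.43
Step 4 — eta = 992203.8 / 1794037.43 ≈ 0.55306 (5 s.f.)

0.55306


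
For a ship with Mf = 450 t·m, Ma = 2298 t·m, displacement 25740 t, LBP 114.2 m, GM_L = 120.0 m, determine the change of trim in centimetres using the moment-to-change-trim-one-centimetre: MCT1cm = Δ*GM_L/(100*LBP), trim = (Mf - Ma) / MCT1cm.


Formula: net trimming moment = Mf - Ma; MCT1cm = Δ*GM_L/(100*LBP); trim = net moment / MCT1cm
Step 1 — net trimming moment = 450 - 2298 = -1848 t·m
Step 2 — MCT1cm = 25740 * 120.0 / (100 * 114.2) = 270.4729 t·m/cm
Step 3 — trim = -1848 / 270.4729 ≈ -6.8325 cm (5 s.f.)

-6.8325 cm


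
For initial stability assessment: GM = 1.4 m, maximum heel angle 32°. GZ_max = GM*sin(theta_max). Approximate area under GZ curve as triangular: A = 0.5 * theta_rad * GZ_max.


Formula: GZ_max = GM * sin(theta); Area = 0.5 * theta_rad * GZ_max
Step 1 — GZ_max = 1.4 * sin(32°) = 1.4 * 0.529919 = 0.741887 m
Step 2 — theta_rad = 32 * pi/180 = 0.558505 rad
Step 3 — Area = 0.5 * 0.558505 * 0.741887 ≈ 0.20717 m·rad (5 s.f.)

0.20717 m·rad


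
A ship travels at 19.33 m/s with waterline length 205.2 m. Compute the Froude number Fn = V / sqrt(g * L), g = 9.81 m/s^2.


Formula: Fn = V / sqrt(g * L)
Step 1 — g * L = 9.81 * 205.2 = 2013.012
Step 2 — sqrt(g * L) = sqrt(2013.012) = 44.866602
Step 3 — Fn = 19.33 / 44.866602 ≈ 0.43083 (5 s.f.)

0.43083


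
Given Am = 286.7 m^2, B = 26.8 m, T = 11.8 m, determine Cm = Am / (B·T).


Formula: Cm = Am / (B * T)
Step 1 — B * T = 26.8 * 11.8 = 316.24 m^2
Step 2 — Cm = 286.7 / 316.24 ≈ 0.90659 (5 s.f.)

0.90659


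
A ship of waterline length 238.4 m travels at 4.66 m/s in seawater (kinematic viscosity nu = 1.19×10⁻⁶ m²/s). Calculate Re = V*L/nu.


Formula: Re = V * L / nu
Step 1 — V * L = 4.66 * 238.4 = 1110.944 m^2/s
Step 2 — Re = 1110.944 / 1.19e-6 = 9.34e+08

9.34e+08


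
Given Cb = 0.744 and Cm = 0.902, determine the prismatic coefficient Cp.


Formula: Cp = Cb / Cm
Substituting: Cp = 0.744 / 0.902
Result: Cp ≈ 0.82483 (5 s.f.)

0.82483


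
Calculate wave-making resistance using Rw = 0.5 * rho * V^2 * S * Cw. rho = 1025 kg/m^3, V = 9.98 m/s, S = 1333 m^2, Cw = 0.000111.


Formula: Rw = 0.5 * rho * V^2 * S * Cw
Step 1 — V^2 = 9.98^2 = 99.6004
Step 2 — 0.5 * rho * V^2 = 0.5 * 1025 * 99.6004 = 51045.205
Step 3 — Rw = 51045.205 * 1333 * 0.000111 ≈ 7552.8 N (5 s.f.)

7552.8 N


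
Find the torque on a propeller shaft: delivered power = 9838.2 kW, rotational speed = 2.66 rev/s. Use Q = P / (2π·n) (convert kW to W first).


Formula: Q = P_W / (2 * pi * n)
Step 1 — P_W = 9838.2 kW * 1000 = 9838200.0 W
Step 2 — 2 * pi * n = 2 * pi * 2.66 = 16.713273
Step 3 — Q = 9838200.0 / 16.713273 ≈ 588650 N·m (5 s.f.)

588650 N·m


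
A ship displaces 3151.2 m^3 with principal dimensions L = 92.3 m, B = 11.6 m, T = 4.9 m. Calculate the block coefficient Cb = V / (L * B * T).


Formula: Cb = V / (L * B * T)
Step 1 — L * B * T = 92.3 * 11.6 * 4.9 = 5246.332 m^3
Step 2 — Cb = 3151.2 / 5246.332 ≈ 0.60065 (5 s.f.)

0.60065


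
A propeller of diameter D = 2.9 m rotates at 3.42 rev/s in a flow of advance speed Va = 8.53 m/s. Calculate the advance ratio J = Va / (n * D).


Formula: J = Va / (n * D)
Step 1 — n * D = 3.42 * 2.9 = 9.918
Step 2 — J = 8.53 / 9.918 ≈ 0.86005 (5 s.f.)

0.86005


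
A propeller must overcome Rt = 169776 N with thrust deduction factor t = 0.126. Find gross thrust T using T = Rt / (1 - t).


Formula: T = Rt / (1 - t)
Step 1 — (1 - t) = 1 - 0.126 = 0.874
Step 2 — T = 169776 / 0.874 ≈ 194250 N (5 s.f.)

194250 N


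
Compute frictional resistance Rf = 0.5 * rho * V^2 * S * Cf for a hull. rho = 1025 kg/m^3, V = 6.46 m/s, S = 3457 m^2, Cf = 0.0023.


Formula: Rf = 0.5 * rho * V^2 * S * Cf
Step 1 — V^2 = 6.46^2 = 41.7316
Step 2 — 0.5 * rho * V^2 = 0.5 * 1025 * 41.7316 = 21387.445
Step 3 — Rf = 21387.445 * 3457 * 0.0023 ≈ 170050 N (5 s.f.)

170050 N


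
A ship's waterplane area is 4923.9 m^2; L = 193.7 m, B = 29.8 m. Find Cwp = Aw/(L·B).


Formula: Cwp = Aw / (L * B)
Step 1 — L * B = 193.7 * 29.8 = 5772.26 m^2
Step 2 — Cwp = 4923.9 / 5772.26 ≈ 0.85303 (5 s.f.)

0.85303


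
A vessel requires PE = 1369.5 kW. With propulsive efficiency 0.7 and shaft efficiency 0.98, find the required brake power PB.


Formula: PB = PE / (eta_D * eta_S)
Step 1 — combined efficiency = eta_D * eta_S = 0.7 * 0.98 = 0.686
Step 2 — PB = 1369.5 / 0.686 ≈ 1996.4 kW (5 s.f.)

1996.4 kW


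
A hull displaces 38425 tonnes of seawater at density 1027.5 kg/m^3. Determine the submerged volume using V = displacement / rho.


Formula: V = mass / rho
Step 1 — convert tonnes to kg: 38425 t * 1000 = 38425000 kg
Step 2 — V = 38425000 / 1027.5 ≈ 37397 m^3 (5 s.f.)

37397 m^3


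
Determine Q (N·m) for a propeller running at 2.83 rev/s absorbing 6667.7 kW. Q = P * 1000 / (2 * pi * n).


Formula: Q = P_W / (2 * pi * n)
Step 1 — P_W = 6667.7 kW * 1000 = 6667700.0 W
Step 2 — 2 * pi * n = 2 * pi * 2.83 = 17.781414
Step 3 — Q = 6667700.0 / 17.781414 ≈ 374980 N·m (5 s.f.)

374980 N·m


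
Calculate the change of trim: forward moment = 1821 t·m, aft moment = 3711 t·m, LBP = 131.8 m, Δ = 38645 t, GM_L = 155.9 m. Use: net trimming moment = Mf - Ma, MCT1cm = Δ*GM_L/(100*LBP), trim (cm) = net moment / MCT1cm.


Formula: net trimming moment = Mf - Ma; MCT1cm = Δ*GM_L/(100*LBP); trim = net moment / MCT1cm
Step 1 — net trimming moment = 1821 - 3711 = -1890 t·m
Step 2 — MCT1cm = 38645 * 155.9 / (100 * 131.8) = 457.1135 t·m/cm
Step 3 — trim = -1890 / 457.1135 ≈ -4.1346 cm (5 s.f.)

-4.1346 cm


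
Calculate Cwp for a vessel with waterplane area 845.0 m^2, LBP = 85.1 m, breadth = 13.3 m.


Formula: Cwp = Aw / (L * B)
Step 1 — L * B = 85.1 * 13.3 = 1131.83 m^2
Step 2 — Cwp = 845.0 / 1131.83 ≈ 0.74658 (5 s.f.)

0.74658


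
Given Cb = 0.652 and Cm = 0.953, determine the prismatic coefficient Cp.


Formula: Cp = Cb / Cm
Substituting: Cp = 0.652 / 0.953
Result: Cp ≈ 0.68416 (5 s.f.)

0.68416


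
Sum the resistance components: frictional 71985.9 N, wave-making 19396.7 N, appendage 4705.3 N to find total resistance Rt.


Formula: Rt = Rf + Rw + Ra
Substituting: Rt = 71985.9 + 19396.7 + 4705.3
Result: Rt = 96087.9 N

96087.9 N


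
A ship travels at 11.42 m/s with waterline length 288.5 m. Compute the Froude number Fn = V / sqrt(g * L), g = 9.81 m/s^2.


Formula: Fn = V / sqrt(g * L)
Step 1 — g * L = 9.81 * 288.5 = 2830.185
Step 2 — sqrt(g * L) = sqrt(2830.185) = 53.199483
Step 3 — Fn = 11.42 / 53.199483 ≈ 0.21466 (5 s.f.)

0.21466


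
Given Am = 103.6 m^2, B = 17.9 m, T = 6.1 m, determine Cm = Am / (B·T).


Formula: Cm = Am / (B * T)
Step 1 — B * T = 17.9 * 6.1 = 109.19 m^2
Step 2 — Cm = 103.6 / 109.19 ≈ 0.94880 (5 s.f.)

0.94880


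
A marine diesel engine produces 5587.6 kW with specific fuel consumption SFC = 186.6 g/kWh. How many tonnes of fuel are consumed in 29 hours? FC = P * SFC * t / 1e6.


Formula: FC (tonnes) = P * SFC * t / 1,000,000
Step 1 — P * SFC * t = 5587.6 * 186.6 * 29 = 30236738.64 g
Step 2 — FC (tonnes) = 30236738.64 / 1,000,000 ≈ 30.237 tonnes (5 s.f.)

30.237 tonnes


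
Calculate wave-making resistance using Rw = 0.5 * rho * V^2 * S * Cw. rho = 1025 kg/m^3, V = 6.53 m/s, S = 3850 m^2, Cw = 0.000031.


Formula: Rw = 0.5 * rho * V^2 * S * Cw
Step 1 — V^2 = 6.53^2 = 42.6409
Step 2 — 0.5 * rho * V^2 = 0.5 * 1025 * 42.6409 = 21853.46125
Step 3 — Rw = 21853.46125 * 3850 * 0.000031 ≈ 2608.2 N (5 s.f.)

2608.2 N


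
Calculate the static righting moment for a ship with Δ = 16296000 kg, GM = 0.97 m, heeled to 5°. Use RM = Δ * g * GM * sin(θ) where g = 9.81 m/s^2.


Formula: GZ = GM * sin(theta); RM = disp * g * GZ
Step 1 — GZ = 0.97 * sin(5°) = 0.97 * 0.087156 = 0.084541 m
Step 2 — RM = 16296000 * 9.81 * 0.084541 ≈ 13515000 N·m (5 s.f.)

13515000 N·m


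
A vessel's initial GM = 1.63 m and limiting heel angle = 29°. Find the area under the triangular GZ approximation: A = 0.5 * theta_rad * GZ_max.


Formula: GZ_max = GM * sin(theta); Area = 0.5 * theta_rad * GZ_max
Step 1 — GZ_max = 1.63 * sin(29°) = 1.63 * 0.48481 = 0.79024 m
Step 2 — theta_rad = 29 * pi/180 = 0.506145 rad
Step 3 — Area = 0.5 * 0.506145 * 0.79024 ≈ 0.19999 m·rad (5 s.f.)

0.19999 m·rad


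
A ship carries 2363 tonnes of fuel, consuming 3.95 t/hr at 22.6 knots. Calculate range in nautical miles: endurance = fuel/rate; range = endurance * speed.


Formula: endurance = fuel / rate; range = endurance * speed
Step 1 — endurance = 2363 / 3.95 = 598.2278 hours
Step 2 — range = 598.2278 * 22.6 ≈ 13520 nautical miles (5 s.f.)

13520 NM


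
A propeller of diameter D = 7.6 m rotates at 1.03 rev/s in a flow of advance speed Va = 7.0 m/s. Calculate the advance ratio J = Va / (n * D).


Formula: J = Va / (n * D)
Step 1 — n * D = 1.03 * 7.6 = 7.828
Step 2 — J = 7.0 / 7.828 ≈ 0.89423 (5 s.f.)

0.89423


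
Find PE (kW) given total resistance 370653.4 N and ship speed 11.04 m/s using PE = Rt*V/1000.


Formula: PE = Rt * V / 1000 (kW)
Step 1 — PE (W) = 370653.4 * 11.04 = 4092013.536 W
Step 2 — PE (kW) = 4092013.536 / 1000 ≈ 4092.0 kW (5 s.f.)

4092.0 kW


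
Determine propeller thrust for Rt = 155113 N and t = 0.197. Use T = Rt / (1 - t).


Formula: T = Rt / (1 - t)
Step 1 — (1 - t) = 1 - 0.197 = 0.803
Step 2 — T = 155113 / 0.803 ≈ 193170 N (5 s.f.)

193170 N


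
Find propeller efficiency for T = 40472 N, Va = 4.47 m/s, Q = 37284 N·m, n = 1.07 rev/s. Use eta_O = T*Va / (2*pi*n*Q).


Formula: eta = T * Va / (2 * pi * n * Q)
Step 1 — numerator = T * Va = 40472 * 4.47 = 180909.84
Step 2 — 2 * pi * n = 2 * pi * 1.07 = 6.723008
Step 3 — denominator = 6.723008 * 37284 = 250660.63
Step 4 — eta = 180909.84 / 250660.63 ≈ 0.72173 (5 s.f.)

0.72173


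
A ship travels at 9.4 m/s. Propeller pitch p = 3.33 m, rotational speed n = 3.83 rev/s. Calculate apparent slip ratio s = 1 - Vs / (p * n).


Formula: s = 1 - Vs / (p * n)
Step 1 — p * n = 3.33 * 3.83 = 12.7539
Step 2 — Vs / (p*n) = 9.4 / 12.7539 = 0.737029 (6 d.p.)
Step 3 — s = 1 - 0.737029 = 0.262971

0.262971


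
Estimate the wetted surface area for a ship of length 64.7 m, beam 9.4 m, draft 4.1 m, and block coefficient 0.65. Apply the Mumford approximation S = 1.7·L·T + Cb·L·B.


Formula: S = 1.7*L*T + V/T with V = Cb*L*B*T, i.e. S = L * (1.7*T + Cb*B)
Step 1 — 1.7*T = 1.7 * 4.1 = 6.97 m
Step 2 — Cb*B = 0.65 * 9.4 = 6.11 m
Step 3 — 1.7*T + Cb*B = 6.97 + 6.11 = 13.08 m
Step 4 — S = 64.7 * 13.08 ≈ 846.28 m^2 (5 s.f.)

846.28 m^2


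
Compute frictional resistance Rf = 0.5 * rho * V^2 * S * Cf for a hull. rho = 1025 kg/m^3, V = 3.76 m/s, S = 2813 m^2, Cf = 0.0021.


Formula: Rf = 0.5 * rho * V^2 * S * Cf
Step 1 — V^2 = 3.76^2 = 14.1376
Step 2 — 0.5 * rho * V^2 = 0.5 * 1025 * 14.1376 = 7245.52
Step 3 — Rf = 7245.52 * 2813 * 0.0021 ≈ 42801 N (5 s.f.)

42801 N


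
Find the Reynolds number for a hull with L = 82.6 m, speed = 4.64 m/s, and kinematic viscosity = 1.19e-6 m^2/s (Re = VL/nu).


Formula: Re = V * L / nu
Step 1 — V * L = 4.64 * 82.6 = 383.264 m^2/s
Step 2 — Re = 383.264 / 1.19e-6 = 3.22e+08

3.22e+08


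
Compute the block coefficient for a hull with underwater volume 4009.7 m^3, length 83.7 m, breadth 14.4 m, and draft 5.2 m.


Formula: Cb = V / (L * B * T)
Step 1 — L * B * T = 83.7 * 14.4 * 5.2 = 6267.456 m^3
Step 2 — Cb = 4009.7 / 6267.456 ≈ 0.63977 (5 s.f.)

0.63977


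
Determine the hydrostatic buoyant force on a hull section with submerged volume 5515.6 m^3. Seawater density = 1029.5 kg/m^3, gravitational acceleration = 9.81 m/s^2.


Formula: Fb = rho * g * V
Substituting: Fb = 1029.5 * 9.81 * 5515.6
Intermediate: 1029.5 * 9.81 = 10099.395
Result: Fb = 10099.395 * 5515.6 ≈ 55704000 N (5 s.f.)

55704000 N


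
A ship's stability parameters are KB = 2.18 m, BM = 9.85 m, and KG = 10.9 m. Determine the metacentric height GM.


Formula: GM = KB + BM - KG
Step 1 — KM = KB + BM = 2.18 + 9.85 = 12.03 m
Step 2 — GM = KM - KG = 12.03 - 10.9 = 1.13 m

1.13 m


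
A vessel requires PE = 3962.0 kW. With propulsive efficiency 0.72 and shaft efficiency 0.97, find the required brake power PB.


Formula: PB = PE / (eta_D * eta_S)
Step 1 — combined efficiency = eta_D * eta_S = 0.72 * 0.97 = 0.6984
Step 2 — PB = 3962.0 / 0.6984 ≈ 5673.0 kW (5 s.f.)

5673.0 kW


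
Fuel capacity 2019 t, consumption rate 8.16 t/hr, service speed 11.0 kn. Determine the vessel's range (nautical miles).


Formula: endurance = fuel / rate; range = endurance * speed
Step 1 — endurance = 2019 / 8.16 = 247.4265 hours
Step 2 — range = 247.4265 * 11.0 ≈ 2721.7 nautical miles (5 s.f.)

2721.7 NM


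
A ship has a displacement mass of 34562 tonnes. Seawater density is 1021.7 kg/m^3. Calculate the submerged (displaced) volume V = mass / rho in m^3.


Formula: V = mass / rho
Step 1 — convert tonnes to kg: 34562 t * 1000 = 34562000 kg
Step 2 — V = 34562000 / 1021.7 ≈ 33828 m^3 (5 s.f.)

33828 m^3


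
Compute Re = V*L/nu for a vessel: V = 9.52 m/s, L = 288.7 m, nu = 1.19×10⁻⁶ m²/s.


Formula: Re = V * L / nu
Step 1 — V * L = 9.52 * 288.7 = 2748.424 m^2/s
Step 2 — Re = 2748.424 / 1.19e-6 = 2.31e+09

2.31e+09


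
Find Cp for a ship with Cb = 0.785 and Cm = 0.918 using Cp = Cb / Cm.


Formula: Cp = Cb / Cm
Substituting: Cp = 0.785 / 0.918
Result: Cp ≈ 0.85512 (5 s.f.)

0.85512


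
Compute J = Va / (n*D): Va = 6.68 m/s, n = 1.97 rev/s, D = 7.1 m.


Formula: J = Va / (n * D)
Step 1 — n * D = 1.97 * 7.1 = 13.987
Step 2 — J = 6.68 / 13.987 ≈ 0.47759 (5 s.f.)

0.47759


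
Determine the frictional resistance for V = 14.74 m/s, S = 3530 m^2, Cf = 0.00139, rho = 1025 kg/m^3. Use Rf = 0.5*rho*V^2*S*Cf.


Formula: Rf = 0.5 * rho * V^2 * S * Cf
Step 1 — V^2 = 14.74^2 = 217.2676
Step 2 — 0.5 * rho * V^2 = 0.5 * 1025 * 217.2676 = 111349.645
Step 3 — Rf = 111349.645 * 3530 * 0.00139 ≈ 546360 N (5 s.f.)

546360 N


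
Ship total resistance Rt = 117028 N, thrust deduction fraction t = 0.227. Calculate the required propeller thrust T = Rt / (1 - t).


Formula: T = Rt / (1 - t)
Step 1 — (1 - t) = 1 - 0.227 = 0.773
Step 2 — T = 117028 / 0.773 ≈ 151390 N (5 s.f.)

151390 N


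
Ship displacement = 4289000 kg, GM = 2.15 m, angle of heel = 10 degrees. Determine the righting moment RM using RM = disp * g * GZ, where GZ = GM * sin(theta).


Formula: GZ = GM * sin(theta); RM = disp * g * GZ
Step 1 — GZ = 2.15 * sin(10°) = 2.15 * 0.173648 = 0.373343 m
Step 2 — RM = 4289000 * 9.81 * 0.373343 ≈ 15708000 N·m (5 s.f.)

15708000 N·m


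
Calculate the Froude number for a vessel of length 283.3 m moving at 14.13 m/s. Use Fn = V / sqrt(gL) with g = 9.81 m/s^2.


Formula: Fn = V / sqrt(g * L)
Step 1 — g * L = 9.81 * 283.3 = 2779.173
Step 2 — sqrt(g * L) = sqrt(2779.173) = 52.717862
Step 3 — Fn = 14.13 / 52.717862 ≈ 0.26803 (5 s.f.)

0.26803


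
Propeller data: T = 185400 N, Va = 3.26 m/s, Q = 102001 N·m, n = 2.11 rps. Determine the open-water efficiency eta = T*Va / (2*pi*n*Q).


Formula: eta = T * Va / (2 * pi * n * Q)
Step 1 — numerator = T * Va = 185400 * 3.26 = 604404.0
Step 2 — 2 * pi * n = 2 * pi * 2.11 = 13.257521
Step 3 — denominator = 13.257521 * 102001 = 1352280.4
Step 4 — eta = 604404.0 / 1352280.4 ≈ 0.44695 (5 s.f.)

0.44695


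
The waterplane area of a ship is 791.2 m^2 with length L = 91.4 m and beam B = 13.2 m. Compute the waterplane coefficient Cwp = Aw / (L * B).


Formula: Cwp = Aw / (L * B)
Step 1 — L * B = 91.4 * 13.2 = 1206.48 m^2
Step 2 — Cwp = 791.2 / 1206.48 ≈ 0.65579 (5 s.f.)

0.65579


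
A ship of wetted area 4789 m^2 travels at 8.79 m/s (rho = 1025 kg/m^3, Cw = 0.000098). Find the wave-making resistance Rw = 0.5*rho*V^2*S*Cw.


Formula: Rw = 0.5 * rho * V^2 * S * Cw
Step 1 — V^2 = 8.79^2 = 77.2641
Step 2 — 0.5 * rho * V^2 = 0.5 * 1025 * 77.2641 = 39597.85125
Step 3 — Rw = 39597.85125 * 4789 * 0.000098 ≈ 18584 N (5 s.f.)

18584 N


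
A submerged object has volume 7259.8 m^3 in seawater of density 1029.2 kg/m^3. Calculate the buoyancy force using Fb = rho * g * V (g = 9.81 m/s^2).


Formula: Fb = rho * g * V
Substituting: Fb = 1029.2 * 9.81 * 7259.8
Intermediate: 1029.2 * 9.81 = 10096.452
Result: Fb = 10096.452 * 7259.8 ≈ 73298000 N (5 s.f.)

73298000 N


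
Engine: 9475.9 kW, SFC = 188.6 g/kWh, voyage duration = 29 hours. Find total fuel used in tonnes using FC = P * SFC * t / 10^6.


Formula: FC (tonnes) = P * SFC * t / 1,000,000
Step 1 — P * SFC * t = 9475.9 * 188.6 * 29 = 51827487.46 g
Step 2 — FC (tonnes) = 51827487.46 / 1,000,000 ≈ 51.827 tonnes (5 s.f.)

51.827 tonnes


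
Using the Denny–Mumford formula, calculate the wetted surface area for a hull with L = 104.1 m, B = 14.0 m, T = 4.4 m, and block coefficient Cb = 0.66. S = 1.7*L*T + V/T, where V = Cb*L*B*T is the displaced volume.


Formula: S = 1.7*L*T + V/T with V = Cb*L*B*T, i.e. S = L * (1.7*T + Cb*B)
Step 1 — 1.7*T = 1.7 * 4.4 = 7.48 m
Step 2 — Cb*B = 0.66 * 14.0 = 9.24 m
Step 3 — 1.7*T + Cb*B = 7.48 + 9.24 = 16.72 m
Step 4 — S = 104.1 * 16.72 ≈ 1740.6 m^2 (5 s.f.)

1740.6 m^2


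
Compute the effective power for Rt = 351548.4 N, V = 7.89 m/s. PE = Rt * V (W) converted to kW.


Formula: PE = Rt * V / 1000 (kW)
Step 1 — PE (W) = 351548.4 * 7.89 = 2773716.876 W
Step 2 — PE (kW) = 2773716.876 / 1000 ≈ 2773.7 kW (5 s.f.)

2773.7 kW


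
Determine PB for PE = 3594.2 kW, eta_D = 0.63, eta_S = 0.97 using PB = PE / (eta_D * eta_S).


Formula: PB = PE / (eta_D * eta_S)
Step 1 — combined efficiency = eta_D * eta_S = 0.63 * 0.97 = 0.6111
Step 2 — PB = 3594.2 / 0.6111 ≈ 5881.5 kW (5 s.f.)

5881.5 kW


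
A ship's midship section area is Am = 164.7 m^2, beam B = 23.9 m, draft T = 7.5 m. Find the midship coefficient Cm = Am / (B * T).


Formula: Cm = Am / (B * T)
Step 1 — B * T = 23.9 * 7.5 = 179.25 m^2
Step 2 — Cm = 164.7 / 179.25 ≈ 0.91883 (5 s.f.)

0.91883


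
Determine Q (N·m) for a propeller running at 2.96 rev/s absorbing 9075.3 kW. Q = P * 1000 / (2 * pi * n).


Formula: Q = P_W / (2 * pi * n)
Step 1 — P_W = 9075.3 kW * 1000 = 9075300.0 W
Step 2 — 2 * pi * n = 2 * pi * 2.96 = 18.598229
Step 3 — Q = 9075300.0 / 18.598229 ≈ 487970 N·m (5 s.f.)

487970 N·m


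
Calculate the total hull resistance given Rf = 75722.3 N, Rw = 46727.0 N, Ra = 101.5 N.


Formula: Rt = Rf + Rw + Ra
Substituting: Rt = 75722.3 + 46727.0 + 101.5
Result: Rt = 122550.8 N

122550.8 N


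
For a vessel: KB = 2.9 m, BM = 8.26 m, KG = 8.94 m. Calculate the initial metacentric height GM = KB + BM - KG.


Formula: GM = KB + BM - KG
Step 1 — KM = KB + BM = 2.9 + 8.26 = 11.16 m
Step 2 — GM = KM - KG = 11.16 - 8.94 = 2.22 m

2.22 m


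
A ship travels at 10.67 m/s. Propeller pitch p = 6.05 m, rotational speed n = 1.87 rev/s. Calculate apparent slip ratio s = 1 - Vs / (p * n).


Formula: s = 1 - Vs / (p * n)
Step 1 — p * n = 6.05 * 1.87 = 11.3135
Step 2 — Vs / (p*n) = 10.67 / 11.3135 = 0.943121 (6 d.p.)
Step 3 — s = 1 - 0.943121 = 0.056879

0.056879


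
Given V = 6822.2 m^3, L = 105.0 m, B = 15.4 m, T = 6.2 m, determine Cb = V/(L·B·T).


Formula: Cb = V / (L * B * T)
Step 1 — L * B * T = 105.0 * 15.4 * 6.2 = 10025.4 m^3
Step 2 — Cb = 6822.2 / 10025.4 ≈ 0.68049 (5 s.f.)

0.68049


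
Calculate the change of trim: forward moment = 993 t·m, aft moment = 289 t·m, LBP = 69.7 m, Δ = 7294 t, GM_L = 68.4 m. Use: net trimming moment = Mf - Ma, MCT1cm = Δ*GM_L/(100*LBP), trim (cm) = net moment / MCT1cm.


Formula: net trimming moment = Mf - Ma; MCT1cm = Δ*GM_L/(100*LBP); trim = net moment / MCT1cm
Step 1 — net trimming moment = 993 - 289 = 704 t·m
Step 2 — MCT1cm = 7294 * 68.4 / (100 * 69.7) = 71.5796 t·m/cm
Step 3 — trim = 704 / 71.5796 ≈ 9.8352 cm (5 s.f.)

9.8352 cm


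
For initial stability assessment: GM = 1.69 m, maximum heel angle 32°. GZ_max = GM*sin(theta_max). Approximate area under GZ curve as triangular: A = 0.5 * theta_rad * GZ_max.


Formula: GZ_max = GM * sin(theta); Area = 0.5 * theta_rad * GZ_max
Step 1 — GZ_max = 1.69 * sin(32°) = 1.69 * 0.529919 = 0.895563 m
Step 2 — theta_rad = 32 * pi/180 = 0.558505 rad
Step 3 — Area = 0.5 * 0.558505 * 0.895563 ≈ 0.25009 m·rad (5 s.f.)

0.25009 m·rad


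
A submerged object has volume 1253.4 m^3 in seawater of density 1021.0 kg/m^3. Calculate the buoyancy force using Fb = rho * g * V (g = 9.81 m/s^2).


Formula: Fb = rho * g * V
Substituting: Fb = 1021.0 * 9.81 * 1253.4
Intermediate: 1021.0 * 9.81 = 10016.01
Result: Fb = 10016.01 * 1253.4 ≈ 12554000 N (5 s.f.)

12554000 N


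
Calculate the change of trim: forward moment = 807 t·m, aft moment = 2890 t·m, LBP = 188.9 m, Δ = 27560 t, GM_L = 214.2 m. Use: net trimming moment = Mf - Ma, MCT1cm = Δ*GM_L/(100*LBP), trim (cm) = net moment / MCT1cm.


Formula: net trimming moment = Mf - Ma; MCT1cm = Δ*GM_L/(100*LBP); trim = net moment / MCT1cm
Step 1 — net trimming moment = 807 - 2890 = -2083 t·m
Step 2 — MCT1cm = 27560 * 214.2 / (100 * 188.9) = 312.512 t·m/cm
Step 3 — trim = -2083 / 312.512 ≈ -6.6653 cm (5 s.f.)

-6.6653 cm


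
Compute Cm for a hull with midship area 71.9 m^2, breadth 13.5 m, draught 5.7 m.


Formula: Cm = Am / (B * T)
Step 1 — B * T = 13.5 * 5.7 = 76.95 m^2
Step 2 — Cm = 71.9 / 76.95 ≈ 0.93437 (5 s.f.)

0.93437


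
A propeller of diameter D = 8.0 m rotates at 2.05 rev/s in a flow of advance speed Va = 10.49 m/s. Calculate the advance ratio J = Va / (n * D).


Formula: J = Va / (n * D)
Step 1 — n * D = 2.05 * 8.0 = 16.4
Step 2 — J = 10.49 / 16.4 ≈ 0.63963 (5 s.f.)

0.63963


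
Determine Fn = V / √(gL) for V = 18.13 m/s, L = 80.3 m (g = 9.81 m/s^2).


Formula: Fn = V / sqrt(g * L)
Step 1 — g * L = 9.81 * 80.3 = 787.743
Step 2 — sqrt(g * L) = sqrt(787.743) = 28.06676
Step 3 — Fn = 18.13 / 28.06676 ≈ 0.64596 (5 s.f.)

0.64596


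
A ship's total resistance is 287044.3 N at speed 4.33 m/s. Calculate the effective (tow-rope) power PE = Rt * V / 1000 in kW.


Formula: PE = Rt * V / 1000 (kW)
Step 1 — PE (W) = 287044.3 * 4.33 = 1242901.819 W
Step 2 — PE (kW) = 1242901.819 / 1000 ≈ 1242.9 kW (5 s.f.)

1242.9 kW


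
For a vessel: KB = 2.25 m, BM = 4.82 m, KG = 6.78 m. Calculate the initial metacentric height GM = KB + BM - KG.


Formula: GM = KB + BM - KG
Step 1 — KM = KB + BM = 2.25 + 4.82 = 7.07 m
Step 2 — GM = KM - KG = 7.07 - 6.78 = 0.29 m

0.29 m


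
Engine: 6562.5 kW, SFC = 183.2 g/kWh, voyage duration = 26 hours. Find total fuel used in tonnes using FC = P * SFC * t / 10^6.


Formula: FC (tonnes) = P * SFC * t / 1,000,000
Step 1 — P * SFC * t = 6562.5 * 183.2 * 26 = 31258500.0 g
Step 2 — FC (tonnes) = 31258500.0 / 1,000,000 ≈ 31.259 tonnes (5 s.f.)

31.259 tonnes


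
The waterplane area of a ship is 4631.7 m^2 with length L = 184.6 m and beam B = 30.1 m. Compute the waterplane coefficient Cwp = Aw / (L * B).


Formula: Cwp = Aw / (L * B)
Step 1 — L * B = 184.6 * 30.1 = 5556.46 m^2
Step 2 — Cwp = 4631.7 / 5556.46 ≈ 0.83357 (5 s.f.)

0.83357


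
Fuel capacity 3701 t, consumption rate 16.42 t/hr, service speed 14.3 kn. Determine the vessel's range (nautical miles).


Formula: endurance = fuel / rate; range = endurance * speed
Step 1 — endurance = 3701 / 16.42 = 225.3959 hours
Step 2 — range = 225.3959 * 14.3 ≈ 3223.2 nautical miles (5 s.f.)

3223.2 NM


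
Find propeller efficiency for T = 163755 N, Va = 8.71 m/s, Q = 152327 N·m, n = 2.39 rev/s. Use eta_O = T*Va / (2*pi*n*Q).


Formula: eta = T * Va / (2 * pi * n * Q)
Step 1 — numerator = T * Va = 163755 * 8.71 = 1426306.05
Step 2 — 2 * pi * n = 2 * pi * 2.39 = 15.016813
Step 3 — denominator = 15.016813 * 152327 = 2287466.07
Step 4 — eta = 1426306.05 / 2287466.07 ≈ 0.62353 (5 s.f.)

0.62353


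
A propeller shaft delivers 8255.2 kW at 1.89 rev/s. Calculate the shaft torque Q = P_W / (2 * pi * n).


Formula: Q = P_W / (2 * pi * n)
Step 1 — P_W = 8255.2 kW * 1000 = 8255200.0 W
Step 2 — 2 * pi * n = 2 * pi * 1.89 = 11.87522
Step 3 — Q = 8255200.0 / 11.87522 ≈ 695160 N·m (5 s.f.)

695160 N·m


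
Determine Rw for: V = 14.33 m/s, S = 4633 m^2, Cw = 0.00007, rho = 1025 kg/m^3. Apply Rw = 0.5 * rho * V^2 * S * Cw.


Formula: Rw = 0.5 * rho * V^2 * S * Cw
Step 1 — V^2 = 14.33^2 = 205.3489
Step 2 — 0.5 * rho * V^2 = 0.5 * 1025 * 205.3489 = 105241.31125
Step 3 — Rw = 105241.31125 * 4633 * 0.00007 ≈ 34131 N (5 s.f.)

34131 N


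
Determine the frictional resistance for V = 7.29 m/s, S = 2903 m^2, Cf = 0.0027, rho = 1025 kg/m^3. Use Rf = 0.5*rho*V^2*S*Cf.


Formula: Rf = 0.5 * rho * V^2 * S * Cf
Step 1 — V^2 = 7.29^2 = 53.1441
Step 2 — 0.5 * rho * V^2 = 0.5 * 1025 * 53.1441 = 27236.35125
Step 3 — Rf = 27236.35125 * 2903 * 0.0027 ≈ 213480 N (5 s.f.)

213480 N


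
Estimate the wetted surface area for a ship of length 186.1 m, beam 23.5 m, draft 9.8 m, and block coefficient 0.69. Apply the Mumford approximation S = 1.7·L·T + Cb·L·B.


Formula: S = 1.7*L*T + V/T with V = Cb*L*B*T, i.e. S = L * (1.7*T + Cb*B)
Step 1 — 1.7*T = 1.7 * 9.8 = 16.66 m
Step 2 — Cb*B = 0.69 * 23.5 = 16.215 m
Step 3 — 1.7*T + Cb*B = 16.66 + 16.215 = 32.875 m
Step 4 — S = 186.1 * 32.875 ≈ 6118.0 m^2 (5 s.f.)

6118.0 m^2


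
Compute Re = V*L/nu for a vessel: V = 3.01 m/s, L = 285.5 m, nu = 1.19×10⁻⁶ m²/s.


Formula: Re = V * L / nu
Step 1 — V * L = 3.01 * 285.5 = 859.355 m^2/s
Step 2 — Re = 859.355 / 1.19e-6 = 7.22e+08

7.22e+08


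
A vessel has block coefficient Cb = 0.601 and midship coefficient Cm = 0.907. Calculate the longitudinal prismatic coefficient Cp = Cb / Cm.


Formula: Cp = Cb / Cm
Substituting: Cp = 0.601 / 0.907
Result: Cp ≈ 0.66262 (5 s.f.)

0.66262


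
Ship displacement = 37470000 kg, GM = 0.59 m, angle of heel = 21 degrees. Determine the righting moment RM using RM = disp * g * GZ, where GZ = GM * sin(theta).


Formula: GZ = GM * sin(theta); RM = disp * g * GZ
Step 1 — GZ = 0.59 * sin(21°) = 0.59 * 0.358368 = 0.211437 m
Step 2 — RM = 37470000 * 9.81 * 0.211437 ≈ 77720000 N·m (5 s.f.)

77720000 N·m


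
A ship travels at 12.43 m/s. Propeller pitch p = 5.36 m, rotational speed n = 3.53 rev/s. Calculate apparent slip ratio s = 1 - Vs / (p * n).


Formula: s = 1 - Vs / (p * n)
Step 1 — p * n = 5.36 * 3.53 = 18.9208
Step 2 — Vs / (p*n) = 12.43 / 18.9208 = 0.656949 (6 d.p.)
Step 3 — s = 1 - 0.656949 = 0.343051

0.343051


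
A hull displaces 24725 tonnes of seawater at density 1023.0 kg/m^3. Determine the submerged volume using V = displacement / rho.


Formula: V = mass / rho
Step 1 — convert tonnes to kg: 24725 t * 1000 = 24725000 kg
Step 2 — V = 24725000 / 1023.0 ≈ 24169 m^3 (5 s.f.)

24169 m^3


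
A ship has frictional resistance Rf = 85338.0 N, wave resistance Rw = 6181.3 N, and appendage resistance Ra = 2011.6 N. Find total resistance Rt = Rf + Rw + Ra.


Formula: Rt = Rf + Rw + Ra
Substituting: Rt = 85338.0 + 6181.3 + 2011.6
Result: Rt = 93530.9 N

93530.9 N


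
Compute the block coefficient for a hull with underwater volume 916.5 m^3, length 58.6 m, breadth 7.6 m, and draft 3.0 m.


Formula: Cb = V / (L * B * T)
Step 1 — L * B * T = 58.6 * 7.6 * 3.0 = 1336.08 m^3
Step 2 — Cb = 916.5 / 1336.08 ≈ 0.68596 (5 s.f.)

0.68596


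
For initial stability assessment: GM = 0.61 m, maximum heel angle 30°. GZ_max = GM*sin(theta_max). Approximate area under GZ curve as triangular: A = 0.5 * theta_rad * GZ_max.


Formula: GZ_max = GM * sin(theta); Area = 0.5 * theta_rad * GZ_max
Step 1 — GZ_max = 0.61 * sin(30°) = 0.61 * 0.5 = 0.305 m
Step 2 — theta_rad = 30 * pi/180 = 0.523599 rad
Step 3 — Area = 0.5 * 0.523599 * 0.305 ≈ 0.079849 m·rad (5 s.f.)

0.079849 m·rad


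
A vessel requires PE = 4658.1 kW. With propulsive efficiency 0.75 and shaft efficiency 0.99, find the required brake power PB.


Formula: PB = PE / (eta_D * eta_S)
Step 1 — combined efficiency = eta_D * eta_S = 0.75 * 0.99 = 0.7425
Step 2 — PB = 4658.1 / 0.7425 ≈ 6273.5 kW (5 s.f.)

6273.5 kW


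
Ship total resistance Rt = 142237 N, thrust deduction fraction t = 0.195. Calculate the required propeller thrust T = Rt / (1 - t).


Formula: T = Rt / (1 - t)
Step 1 — (1 - t) = 1 - 0.195 = 0.805
Step 2 — T = 142237 / 0.805 ≈ 176690 N (5 s.f.)

176690 N


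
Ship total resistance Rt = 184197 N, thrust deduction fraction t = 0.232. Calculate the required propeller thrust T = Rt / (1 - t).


Formula: T = Rt / (1 - t)
Step 1 — (1 - t) = 1 - 0.232 = 0.768
Step 2 — T = 184197 / 0.768 ≈ 239840 N (5 s.f.)

239840 N


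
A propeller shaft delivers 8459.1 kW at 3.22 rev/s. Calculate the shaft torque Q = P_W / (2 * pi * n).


Formula: Q = P_W / (2 * pi * n)
Step 1 — P_W = 8459.1 kW * 1000 = 8459100.0 W
Step 2 — 2 * pi * n = 2 * pi * 3.22 = 20.231857
Step 3 — Q = 8459100.0 / 20.231857 ≈ 418110 N·m (5 s.f.)

418110 N·m


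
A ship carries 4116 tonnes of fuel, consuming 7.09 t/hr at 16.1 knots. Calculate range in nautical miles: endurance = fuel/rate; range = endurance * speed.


Formula: endurance = fuel / rate; range = endurance * speed
Step 1 — endurance = 4116 / 7.09 = 580.536 hours
Step 2 — range = 580.536 * 16.1 ≈ 9346.6 nautical miles (5 s.f.)

9346.6 NM


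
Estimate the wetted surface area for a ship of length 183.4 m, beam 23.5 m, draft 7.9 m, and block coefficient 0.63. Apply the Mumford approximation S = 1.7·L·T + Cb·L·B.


Formula: S = 1.7*L*T + V/T with V = Cb*L*B*T, i.e. S = L * (1.7*T + Cb*B)
Step 1 — 1.7*T = 1.7 * 7.9 = 13.43 m
Step 2 — Cb*B = 0.63 * 23.5 = 14.805 m
Step 3 — 1.7*T + Cb*B = 13.43 + 14.805 = 28.235 m
Step 4 — S = 183.4 * 28.235 ≈ 5178.3 m^2 (5 s.f.)

5178.3 m^2


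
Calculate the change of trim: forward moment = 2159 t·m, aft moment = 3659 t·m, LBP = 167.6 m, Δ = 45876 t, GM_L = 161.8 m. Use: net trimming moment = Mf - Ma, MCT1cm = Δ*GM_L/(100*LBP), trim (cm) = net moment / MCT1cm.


Formula: net trimming moment = Mf - Ma; MCT1cm = Δ*GM_L/(100*LBP); trim = net moment / MCT1cm
Step 1 — net trimming moment = 2159 - 3659 = -1500 t·m
Step 2 — MCT1cm = 45876 * 161.8 / (100 * 167.6) = 442.8841 t·m/cm
Step 3 — trim = -1500 / 442.8841 ≈ -3.3869 cm (5 s.f.)

-3.3869 cm


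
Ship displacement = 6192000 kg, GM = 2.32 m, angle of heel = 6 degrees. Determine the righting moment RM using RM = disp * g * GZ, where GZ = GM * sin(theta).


Formula: GZ = GM * sin(theta); RM = disp * g * GZ
Step 1 — GZ = 2.32 * sin(6°) = 2.32 * 0.104528 = 0.242505 m
Step 2 — RM = 6192000 * 9.81 * 0.242505 ≈ 14731000 N·m (5 s.f.)

14731000 N·m


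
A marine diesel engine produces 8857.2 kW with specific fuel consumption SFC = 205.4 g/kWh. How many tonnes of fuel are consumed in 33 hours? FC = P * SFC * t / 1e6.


Formula: FC (tonnes) = P * SFC * t / 1,000,000
Step 1 — P * SFC * t = 8857.2 * 205.4 * 33 = 60035873.04 g
Step 2 — FC (tonnes) = 60035873.04 / 1,000,000 ≈ 60.036 tonnes (5 s.f.)

60.036 tonnes


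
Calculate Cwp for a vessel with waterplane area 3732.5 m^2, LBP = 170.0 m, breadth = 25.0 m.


Formula: Cwp = Aw / (L * B)
Step 1 — L * B = 170.0 * 25.0 = 4250.0 m^2
Step 2 — Cwp = 3732.5 / 4250.0 ≈ 0.87824 (5 s.f.)

0.87824


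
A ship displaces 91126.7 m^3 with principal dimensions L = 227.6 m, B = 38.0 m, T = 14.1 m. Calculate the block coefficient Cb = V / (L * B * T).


Formula: Cb = V / (L * B * T)
Step 1 — L * B * T = 227.6 * 38.0 * 14.1 = 121948.08 m^3
Step 2 — Cb = 91126.7 / 121948.08 ≈ 0.74726 (5 s.f.)

0.74726


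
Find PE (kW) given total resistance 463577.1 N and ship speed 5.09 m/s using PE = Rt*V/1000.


Formula: PE = Rt * V / 1000 (kW)
Step 1 — PE (W) = 463577.1 * 5.09 = 2359607.439 W
Step 2 — PE (kW) = 2359607.439 / 1000 ≈ 2359.6 kW (5 s.f.)

2359.6 kW


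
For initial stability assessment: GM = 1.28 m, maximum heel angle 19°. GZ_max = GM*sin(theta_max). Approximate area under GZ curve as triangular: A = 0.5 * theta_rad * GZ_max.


Formula: GZ_max = GM * sin(theta); Area = 0.5 * theta_rad * GZ_max
Step 1 — GZ_max = 1.28 * sin(19°) = 1.28 * 0.325568 = 0.416727 m
Step 2 — theta_rad = 19 * pi/180 = 0.331613 rad
Step 3 — Area = 0.5 * 0.331613 * 0.416727 ≈ 0.069096 m·rad (5 s.f.)

0.069096 m·rad


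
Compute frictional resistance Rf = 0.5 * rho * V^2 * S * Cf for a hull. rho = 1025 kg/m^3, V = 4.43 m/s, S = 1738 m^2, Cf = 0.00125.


Formula: Rf = 0.5 * rho * V^2 * S * Cf
Step 1 — V^2 = 4.43^2 = 19.6249
Step 2 — 0.5 * rho * V^2 = 0.5 * 1025 * 19.6249 = 10057.76125
Step 3 — Rf = 10057.76125 * 1738 * 0.00125 ≈ 21850 N (5 s.f.)

21850 N


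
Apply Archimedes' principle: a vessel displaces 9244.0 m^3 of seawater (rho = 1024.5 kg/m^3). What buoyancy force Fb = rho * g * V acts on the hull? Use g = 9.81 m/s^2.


Formula: Fb = rho * g * V
Substituting: Fb = 1024.5 * 9.81 * 9244.0
Intermediate: 1024.5 * 9.81 = 10050.345
Result: Fb = 10050.345 * 9244.0 ≈ 92905000 N (5 s.f.)

92905000 N


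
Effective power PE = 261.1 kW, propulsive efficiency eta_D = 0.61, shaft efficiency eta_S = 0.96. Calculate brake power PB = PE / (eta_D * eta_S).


Formula: PB = PE / (eta_D * eta_S)
Step 1 — combined efficiency = eta_D * eta_S = 0.61 * 0.96 = 0.5856
Step 2 — PB = 261.1 / 0.5856 ≈ 445.87 kW (5 s.f.)

445.87 kW


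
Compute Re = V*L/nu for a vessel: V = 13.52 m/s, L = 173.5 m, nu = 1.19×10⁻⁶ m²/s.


Formula: Re = V * L / nu
Step 1 — V * L = 13.52 * 173.5 = 2345.72 m^2/s
Step 2 — Re = 2345.72 / 1.19e-6 = 1.97e+09

1.97e+09


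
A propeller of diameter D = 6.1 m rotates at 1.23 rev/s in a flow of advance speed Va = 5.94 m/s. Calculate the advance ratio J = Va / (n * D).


Formula: J = Va / (n * D)
Step 1 — n * D = 1.23 * 6.1 = 7.503
Step 2 — J = 5.94 / 7.503 ≈ 0.79168 (5 s.f.)

0.79168


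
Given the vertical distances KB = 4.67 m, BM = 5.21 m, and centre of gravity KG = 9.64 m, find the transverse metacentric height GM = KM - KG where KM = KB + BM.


Formula: GM = KB + BM - KG
Step 1 — KM = KB + BM = 4.67 + 5.21 = 9.88 m
Step 2 — GM = KM - KG = 9.88 - 9.64 = 0.24 m

0.24 m


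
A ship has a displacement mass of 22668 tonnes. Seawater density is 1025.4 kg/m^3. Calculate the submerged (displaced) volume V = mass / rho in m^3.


Formula: V = mass / rho
Step 1 — convert tonnes to kg: 22668 t * 1000 = 22668000 kg
Step 2 — V = 22668000 / 1025.4 ≈ 22106 m^3 (5 s.f.)

22106 m^3


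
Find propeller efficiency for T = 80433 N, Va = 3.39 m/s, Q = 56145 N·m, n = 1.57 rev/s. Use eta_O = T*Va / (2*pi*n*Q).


Formula: eta = T * Va / (2 * pi * n * Q)
Step 1 — numerator = T * Va = 80433 * 3.39 = 272667.87
Step 2 — 2 * pi * n = 2 * pi * 1.57 = 9.864601
Step 3 — denominator = 9.864601 * 56145 = 553848.02
Step 4 — eta = 272667.87 / 553848.02 ≈ 0.49232 (5 s.f.)

0.49232


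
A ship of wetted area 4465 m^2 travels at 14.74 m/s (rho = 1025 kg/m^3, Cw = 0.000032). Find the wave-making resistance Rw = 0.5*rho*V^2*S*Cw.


Formula: Rw = 0.5 * rho * V^2 * S * Cw
Step 1 — V^2 = 14.74^2 = 217.2676
Step 2 — 0.5 * rho * V^2 = 0.5 * 1025 * 217.2676 = 111349.645
Step 3 — Rw = 111349.645 * 4465 * 0.000032 ≈ 15910 N (5 s.f.)

15910 N


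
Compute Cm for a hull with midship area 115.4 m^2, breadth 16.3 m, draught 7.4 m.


Formula: Cm = Am / (B * T)
Step 1 — B * T = 16.3 * 7.4 = 120.62 m^2
Step 2 — Cm = 115.4 / 120.62 ≈ 0.95672 (5 s.f.)

0.95672


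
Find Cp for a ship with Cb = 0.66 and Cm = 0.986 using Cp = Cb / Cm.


Formula: Cp = Cb / Cm
Substituting: Cp = 0.66 / 0.986
Result: Cp ≈ 0.66937 (5 s.f.)

0.66937


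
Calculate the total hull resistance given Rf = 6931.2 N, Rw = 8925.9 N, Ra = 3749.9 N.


Formula: Rt = Rf + Rw + Ra
Substituting: Rt = 6931.2 + 8925.9 + 3749.9
Result: Rt = 19607.0 N

19607.0 N


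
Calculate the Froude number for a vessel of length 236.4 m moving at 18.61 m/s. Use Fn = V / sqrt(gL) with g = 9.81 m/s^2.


Formula: Fn = V / sqrt(g * L)
Step 1 — g * L = 9.81 * 236.4 = 2319.084
Step 2 — sqrt(g * L) = sqrt(2319.084) = 48.156869
Step 3 — Fn = 18.61 / 48.156869 ≈ 0.38645 (5 s.f.)

0.38645


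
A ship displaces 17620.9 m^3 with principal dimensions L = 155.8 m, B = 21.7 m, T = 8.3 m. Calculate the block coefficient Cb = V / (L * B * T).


Formula: Cb = V / (L * B * T)
Step 1 — L * B * T = 155.8 * 21.7 * 8.3 = 28061.138 m^3
Step 2 — Cb = 17620.9 / 28061.138 ≈ 0.62795 (5 s.f.)

0.62795


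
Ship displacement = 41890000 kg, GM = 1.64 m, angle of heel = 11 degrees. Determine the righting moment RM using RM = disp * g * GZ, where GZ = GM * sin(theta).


Formula: GZ = GM * sin(theta); RM = disp * g * GZ
Step 1 — GZ = 1.64 * sin(11°) = 1.64 * 0.190809 = 0.312927 m
Step 2 — RM = 41890000 * 9.81 * 0.312927 ≈ 128590000 N·m (5 s.f.)

128590000 N·m


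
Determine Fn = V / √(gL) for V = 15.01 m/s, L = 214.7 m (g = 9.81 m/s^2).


Formula: Fn = V / sqrt(g * L)
Step 1 — g * L = 9.81 * 214.7 = 2106.207
Step 2 — sqrt(g * L) = sqrt(2106.207) = 45.893431
Step 3 — Fn = 15.01 / 45.893431 ≈ 0.32706 (5 s.f.)

0.32706


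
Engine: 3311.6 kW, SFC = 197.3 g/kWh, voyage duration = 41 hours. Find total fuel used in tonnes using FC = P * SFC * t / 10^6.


Formula: FC (tonnes) = P * SFC * t / 1,000,000
Step 1 — P * SFC * t = 3311.6 * 197.3 * 41 = 26788525.88 g
Step 2 — FC (tonnes) = 26788525.88 / 1,000,000 ≈ 26.789 tonnes (5 s.f.)

26.789 tonnes
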